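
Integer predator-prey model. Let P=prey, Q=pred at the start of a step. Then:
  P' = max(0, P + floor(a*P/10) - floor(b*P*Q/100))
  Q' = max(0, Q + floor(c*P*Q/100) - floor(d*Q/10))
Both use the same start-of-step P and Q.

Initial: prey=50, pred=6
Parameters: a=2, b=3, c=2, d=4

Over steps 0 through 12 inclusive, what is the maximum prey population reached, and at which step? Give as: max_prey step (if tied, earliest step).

Step 1: prey: 50+10-9=51; pred: 6+6-2=10
Step 2: prey: 51+10-15=46; pred: 10+10-4=16
Step 3: prey: 46+9-22=33; pred: 16+14-6=24
Step 4: prey: 33+6-23=16; pred: 24+15-9=30
Step 5: prey: 16+3-14=5; pred: 30+9-12=27
Step 6: prey: 5+1-4=2; pred: 27+2-10=19
Step 7: prey: 2+0-1=1; pred: 19+0-7=12
Step 8: prey: 1+0-0=1; pred: 12+0-4=8
Step 9: prey: 1+0-0=1; pred: 8+0-3=5
Step 10: prey: 1+0-0=1; pred: 5+0-2=3
Step 11: prey: 1+0-0=1; pred: 3+0-1=2
Step 12: prey: 1+0-0=1; pred: 2+0-0=2
Max prey = 51 at step 1

Answer: 51 1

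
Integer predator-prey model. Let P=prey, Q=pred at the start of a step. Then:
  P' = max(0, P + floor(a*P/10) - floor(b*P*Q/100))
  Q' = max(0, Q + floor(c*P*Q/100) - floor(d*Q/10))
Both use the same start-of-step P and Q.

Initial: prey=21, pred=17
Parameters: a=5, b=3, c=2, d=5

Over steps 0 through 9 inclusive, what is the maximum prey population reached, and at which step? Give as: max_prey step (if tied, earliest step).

Answer: 46 8

Derivation:
Step 1: prey: 21+10-10=21; pred: 17+7-8=16
Step 2: prey: 21+10-10=21; pred: 16+6-8=14
Step 3: prey: 21+10-8=23; pred: 14+5-7=12
Step 4: prey: 23+11-8=26; pred: 12+5-6=11
Step 5: prey: 26+13-8=31; pred: 11+5-5=11
Step 6: prey: 31+15-10=36; pred: 11+6-5=12
Step 7: prey: 36+18-12=42; pred: 12+8-6=14
Step 8: prey: 42+21-17=46; pred: 14+11-7=18
Step 9: prey: 46+23-24=45; pred: 18+16-9=25
Max prey = 46 at step 8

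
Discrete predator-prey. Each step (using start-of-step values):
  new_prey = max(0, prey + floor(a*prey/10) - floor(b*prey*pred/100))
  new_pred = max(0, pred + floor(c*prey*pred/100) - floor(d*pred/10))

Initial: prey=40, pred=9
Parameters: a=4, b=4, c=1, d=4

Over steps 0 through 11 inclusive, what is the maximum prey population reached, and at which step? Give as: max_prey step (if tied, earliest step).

Answer: 47 4

Derivation:
Step 1: prey: 40+16-14=42; pred: 9+3-3=9
Step 2: prey: 42+16-15=43; pred: 9+3-3=9
Step 3: prey: 43+17-15=45; pred: 9+3-3=9
Step 4: prey: 45+18-16=47; pred: 9+4-3=10
Step 5: prey: 47+18-18=47; pred: 10+4-4=10
Step 6: prey: 47+18-18=47; pred: 10+4-4=10
Step 7: prey: 47+18-18=47; pred: 10+4-4=10
Step 8: prey: 47+18-18=47; pred: 10+4-4=10
Step 9: prey: 47+18-18=47; pred: 10+4-4=10
Step 10: prey: 47+18-18=47; pred: 10+4-4=10
Step 11: prey: 47+18-18=47; pred: 10+4-4=10
Max prey = 47 at step 4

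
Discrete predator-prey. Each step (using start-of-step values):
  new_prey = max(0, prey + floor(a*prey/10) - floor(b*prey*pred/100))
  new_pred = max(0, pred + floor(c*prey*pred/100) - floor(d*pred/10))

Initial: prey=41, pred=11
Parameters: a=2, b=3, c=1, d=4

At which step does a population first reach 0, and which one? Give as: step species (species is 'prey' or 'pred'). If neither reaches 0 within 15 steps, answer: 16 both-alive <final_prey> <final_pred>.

Step 1: prey: 41+8-13=36; pred: 11+4-4=11
Step 2: prey: 36+7-11=32; pred: 11+3-4=10
Step 3: prey: 32+6-9=29; pred: 10+3-4=9
Step 4: prey: 29+5-7=27; pred: 9+2-3=8
Step 5: prey: 27+5-6=26; pred: 8+2-3=7
Step 6: prey: 26+5-5=26; pred: 7+1-2=6
Step 7: prey: 26+5-4=27; pred: 6+1-2=5
Step 8: prey: 27+5-4=28; pred: 5+1-2=4
Step 9: prey: 28+5-3=30; pred: 4+1-1=4
Step 10: prey: 30+6-3=33; pred: 4+1-1=4
Step 11: prey: 33+6-3=36; pred: 4+1-1=4
Step 12: prey: 36+7-4=39; pred: 4+1-1=4
Step 13: prey: 39+7-4=42; pred: 4+1-1=4
Step 14: prey: 42+8-5=45; pred: 4+1-1=4
Step 15: prey: 45+9-5=49; pred: 4+1-1=4
No extinction within 15 steps

Answer: 16 both-alive 49 4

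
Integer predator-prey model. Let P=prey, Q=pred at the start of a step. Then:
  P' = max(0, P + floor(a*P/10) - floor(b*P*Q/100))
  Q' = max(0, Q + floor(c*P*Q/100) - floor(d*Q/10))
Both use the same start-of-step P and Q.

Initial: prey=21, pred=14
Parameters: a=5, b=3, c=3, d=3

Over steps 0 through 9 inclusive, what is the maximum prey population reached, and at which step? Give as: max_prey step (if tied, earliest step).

Step 1: prey: 21+10-8=23; pred: 14+8-4=18
Step 2: prey: 23+11-12=22; pred: 18+12-5=25
Step 3: prey: 22+11-16=17; pred: 25+16-7=34
Step 4: prey: 17+8-17=8; pred: 34+17-10=41
Step 5: prey: 8+4-9=3; pred: 41+9-12=38
Step 6: prey: 3+1-3=1; pred: 38+3-11=30
Step 7: prey: 1+0-0=1; pred: 30+0-9=21
Step 8: prey: 1+0-0=1; pred: 21+0-6=15
Step 9: prey: 1+0-0=1; pred: 15+0-4=11
Max prey = 23 at step 1

Answer: 23 1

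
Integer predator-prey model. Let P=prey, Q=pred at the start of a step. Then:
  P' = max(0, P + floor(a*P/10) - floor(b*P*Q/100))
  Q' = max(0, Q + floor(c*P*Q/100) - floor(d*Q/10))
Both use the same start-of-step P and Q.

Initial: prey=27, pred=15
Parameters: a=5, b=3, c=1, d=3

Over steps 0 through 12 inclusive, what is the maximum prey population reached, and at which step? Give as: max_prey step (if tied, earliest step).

Step 1: prey: 27+13-12=28; pred: 15+4-4=15
Step 2: prey: 28+14-12=30; pred: 15+4-4=15
Step 3: prey: 30+15-13=32; pred: 15+4-4=15
Step 4: prey: 32+16-14=34; pred: 15+4-4=15
Step 5: prey: 34+17-15=36; pred: 15+5-4=16
Step 6: prey: 36+18-17=37; pred: 16+5-4=17
Step 7: prey: 37+18-18=37; pred: 17+6-5=18
Step 8: prey: 37+18-19=36; pred: 18+6-5=19
Step 9: prey: 36+18-20=34; pred: 19+6-5=20
Step 10: prey: 34+17-20=31; pred: 20+6-6=20
Step 11: prey: 31+15-18=28; pred: 20+6-6=20
Step 12: prey: 28+14-16=26; pred: 20+5-6=19
Max prey = 37 at step 6

Answer: 37 6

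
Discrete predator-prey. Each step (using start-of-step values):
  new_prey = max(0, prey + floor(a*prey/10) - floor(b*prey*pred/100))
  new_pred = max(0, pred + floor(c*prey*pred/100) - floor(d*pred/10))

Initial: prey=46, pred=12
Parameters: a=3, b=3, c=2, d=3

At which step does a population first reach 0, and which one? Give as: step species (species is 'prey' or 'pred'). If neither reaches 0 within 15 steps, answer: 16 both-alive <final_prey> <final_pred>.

Answer: 5 prey

Derivation:
Step 1: prey: 46+13-16=43; pred: 12+11-3=20
Step 2: prey: 43+12-25=30; pred: 20+17-6=31
Step 3: prey: 30+9-27=12; pred: 31+18-9=40
Step 4: prey: 12+3-14=1; pred: 40+9-12=37
Step 5: prey: 1+0-1=0; pred: 37+0-11=26
First extinction: prey at step 5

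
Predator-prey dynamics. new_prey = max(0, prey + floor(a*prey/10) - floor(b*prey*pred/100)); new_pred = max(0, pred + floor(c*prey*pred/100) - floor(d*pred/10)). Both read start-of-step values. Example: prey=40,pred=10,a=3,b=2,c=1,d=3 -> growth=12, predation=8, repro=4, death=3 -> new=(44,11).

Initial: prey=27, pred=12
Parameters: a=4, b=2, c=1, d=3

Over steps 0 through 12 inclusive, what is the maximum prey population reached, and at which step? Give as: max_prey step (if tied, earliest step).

Answer: 55 6

Derivation:
Step 1: prey: 27+10-6=31; pred: 12+3-3=12
Step 2: prey: 31+12-7=36; pred: 12+3-3=12
Step 3: prey: 36+14-8=42; pred: 12+4-3=13
Step 4: prey: 42+16-10=48; pred: 13+5-3=15
Step 5: prey: 48+19-14=53; pred: 15+7-4=18
Step 6: prey: 53+21-19=55; pred: 18+9-5=22
Step 7: prey: 55+22-24=53; pred: 22+12-6=28
Step 8: prey: 53+21-29=45; pred: 28+14-8=34
Step 9: prey: 45+18-30=33; pred: 34+15-10=39
Step 10: prey: 33+13-25=21; pred: 39+12-11=40
Step 11: prey: 21+8-16=13; pred: 40+8-12=36
Step 12: prey: 13+5-9=9; pred: 36+4-10=30
Max prey = 55 at step 6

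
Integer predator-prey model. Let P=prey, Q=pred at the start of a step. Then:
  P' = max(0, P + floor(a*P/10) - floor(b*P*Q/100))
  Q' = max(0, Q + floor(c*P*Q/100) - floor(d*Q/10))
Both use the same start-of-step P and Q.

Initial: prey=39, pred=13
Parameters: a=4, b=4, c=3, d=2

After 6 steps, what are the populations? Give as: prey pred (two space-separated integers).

Answer: 0 29

Derivation:
Step 1: prey: 39+15-20=34; pred: 13+15-2=26
Step 2: prey: 34+13-35=12; pred: 26+26-5=47
Step 3: prey: 12+4-22=0; pred: 47+16-9=54
Step 4: prey: 0+0-0=0; pred: 54+0-10=44
Step 5: prey: 0+0-0=0; pred: 44+0-8=36
Step 6: prey: 0+0-0=0; pred: 36+0-7=29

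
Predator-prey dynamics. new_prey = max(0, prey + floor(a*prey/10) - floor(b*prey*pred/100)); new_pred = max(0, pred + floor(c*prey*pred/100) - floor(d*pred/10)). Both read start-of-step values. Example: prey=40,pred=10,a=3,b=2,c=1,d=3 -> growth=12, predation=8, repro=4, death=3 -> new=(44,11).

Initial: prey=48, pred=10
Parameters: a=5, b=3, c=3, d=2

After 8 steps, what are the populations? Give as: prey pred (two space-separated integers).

Step 1: prey: 48+24-14=58; pred: 10+14-2=22
Step 2: prey: 58+29-38=49; pred: 22+38-4=56
Step 3: prey: 49+24-82=0; pred: 56+82-11=127
Step 4: prey: 0+0-0=0; pred: 127+0-25=102
Step 5: prey: 0+0-0=0; pred: 102+0-20=82
Step 6: prey: 0+0-0=0; pred: 82+0-16=66
Step 7: prey: 0+0-0=0; pred: 66+0-13=53
Step 8: prey: 0+0-0=0; pred: 53+0-10=43

Answer: 0 43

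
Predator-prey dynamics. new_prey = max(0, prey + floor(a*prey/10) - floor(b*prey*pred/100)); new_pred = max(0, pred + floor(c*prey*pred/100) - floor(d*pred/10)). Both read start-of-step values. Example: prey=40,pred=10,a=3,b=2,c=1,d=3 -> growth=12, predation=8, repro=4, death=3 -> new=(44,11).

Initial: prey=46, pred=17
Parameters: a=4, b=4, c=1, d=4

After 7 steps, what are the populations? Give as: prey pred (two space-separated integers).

Step 1: prey: 46+18-31=33; pred: 17+7-6=18
Step 2: prey: 33+13-23=23; pred: 18+5-7=16
Step 3: prey: 23+9-14=18; pred: 16+3-6=13
Step 4: prey: 18+7-9=16; pred: 13+2-5=10
Step 5: prey: 16+6-6=16; pred: 10+1-4=7
Step 6: prey: 16+6-4=18; pred: 7+1-2=6
Step 7: prey: 18+7-4=21; pred: 6+1-2=5

Answer: 21 5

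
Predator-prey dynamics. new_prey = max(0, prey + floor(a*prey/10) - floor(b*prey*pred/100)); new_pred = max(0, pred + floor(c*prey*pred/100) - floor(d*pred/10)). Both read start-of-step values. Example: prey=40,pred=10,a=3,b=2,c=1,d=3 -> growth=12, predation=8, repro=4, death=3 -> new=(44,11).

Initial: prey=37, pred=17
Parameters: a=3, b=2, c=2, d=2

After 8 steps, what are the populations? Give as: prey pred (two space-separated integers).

Step 1: prey: 37+11-12=36; pred: 17+12-3=26
Step 2: prey: 36+10-18=28; pred: 26+18-5=39
Step 3: prey: 28+8-21=15; pred: 39+21-7=53
Step 4: prey: 15+4-15=4; pred: 53+15-10=58
Step 5: prey: 4+1-4=1; pred: 58+4-11=51
Step 6: prey: 1+0-1=0; pred: 51+1-10=42
Step 7: prey: 0+0-0=0; pred: 42+0-8=34
Step 8: prey: 0+0-0=0; pred: 34+0-6=28

Answer: 0 28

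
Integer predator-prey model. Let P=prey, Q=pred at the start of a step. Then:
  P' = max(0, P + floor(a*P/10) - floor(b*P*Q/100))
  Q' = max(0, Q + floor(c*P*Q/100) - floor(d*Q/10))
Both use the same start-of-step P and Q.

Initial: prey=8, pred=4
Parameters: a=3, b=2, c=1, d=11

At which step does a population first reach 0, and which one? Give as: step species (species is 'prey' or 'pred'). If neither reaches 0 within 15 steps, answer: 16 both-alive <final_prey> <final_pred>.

Answer: 1 pred

Derivation:
Step 1: prey: 8+2-0=10; pred: 4+0-4=0
First extinction: pred at step 1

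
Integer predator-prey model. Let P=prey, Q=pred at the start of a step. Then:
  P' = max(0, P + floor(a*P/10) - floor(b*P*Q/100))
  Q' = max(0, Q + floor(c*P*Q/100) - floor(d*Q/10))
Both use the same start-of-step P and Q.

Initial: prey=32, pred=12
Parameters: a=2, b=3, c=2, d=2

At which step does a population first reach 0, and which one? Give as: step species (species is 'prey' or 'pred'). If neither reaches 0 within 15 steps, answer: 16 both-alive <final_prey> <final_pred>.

Answer: 16 both-alive 1 4

Derivation:
Step 1: prey: 32+6-11=27; pred: 12+7-2=17
Step 2: prey: 27+5-13=19; pred: 17+9-3=23
Step 3: prey: 19+3-13=9; pred: 23+8-4=27
Step 4: prey: 9+1-7=3; pred: 27+4-5=26
Step 5: prey: 3+0-2=1; pred: 26+1-5=22
Step 6: prey: 1+0-0=1; pred: 22+0-4=18
Step 7: prey: 1+0-0=1; pred: 18+0-3=15
Step 8: prey: 1+0-0=1; pred: 15+0-3=12
Step 9: prey: 1+0-0=1; pred: 12+0-2=10
Step 10: prey: 1+0-0=1; pred: 10+0-2=8
Step 11: prey: 1+0-0=1; pred: 8+0-1=7
Step 12: prey: 1+0-0=1; pred: 7+0-1=6
Step 13: prey: 1+0-0=1; pred: 6+0-1=5
Step 14: prey: 1+0-0=1; pred: 5+0-1=4
Step 15: prey: 1+0-0=1; pred: 4+0-0=4
No extinction within 15 steps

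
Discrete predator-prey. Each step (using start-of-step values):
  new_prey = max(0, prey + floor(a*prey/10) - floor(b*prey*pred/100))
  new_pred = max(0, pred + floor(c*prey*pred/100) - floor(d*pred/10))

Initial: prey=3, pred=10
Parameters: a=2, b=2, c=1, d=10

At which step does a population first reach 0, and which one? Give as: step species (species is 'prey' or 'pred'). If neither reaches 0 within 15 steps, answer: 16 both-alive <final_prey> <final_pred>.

Step 1: prey: 3+0-0=3; pred: 10+0-10=0
First extinction: pred at step 1

Answer: 1 pred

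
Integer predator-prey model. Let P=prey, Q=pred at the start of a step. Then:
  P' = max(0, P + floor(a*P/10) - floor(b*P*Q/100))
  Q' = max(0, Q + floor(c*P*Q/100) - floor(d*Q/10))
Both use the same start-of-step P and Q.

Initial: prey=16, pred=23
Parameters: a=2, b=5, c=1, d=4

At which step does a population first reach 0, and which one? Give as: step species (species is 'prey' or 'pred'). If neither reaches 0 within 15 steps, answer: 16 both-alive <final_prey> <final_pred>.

Answer: 16 both-alive 1 2

Derivation:
Step 1: prey: 16+3-18=1; pred: 23+3-9=17
Step 2: prey: 1+0-0=1; pred: 17+0-6=11
Step 3: prey: 1+0-0=1; pred: 11+0-4=7
Step 4: prey: 1+0-0=1; pred: 7+0-2=5
Step 5: prey: 1+0-0=1; pred: 5+0-2=3
Step 6: prey: 1+0-0=1; pred: 3+0-1=2
Step 7: prey: 1+0-0=1; pred: 2+0-0=2
Steps 8-15: state stable at prey=1, pred=2 (no change)
No extinction within 15 steps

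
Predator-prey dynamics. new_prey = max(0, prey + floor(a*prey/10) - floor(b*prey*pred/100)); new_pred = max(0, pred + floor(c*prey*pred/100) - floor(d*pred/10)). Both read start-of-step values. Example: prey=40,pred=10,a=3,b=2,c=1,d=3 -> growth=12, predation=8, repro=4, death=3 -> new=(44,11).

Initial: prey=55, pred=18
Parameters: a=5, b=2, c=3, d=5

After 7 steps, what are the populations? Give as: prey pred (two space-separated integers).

Answer: 0 11

Derivation:
Step 1: prey: 55+27-19=63; pred: 18+29-9=38
Step 2: prey: 63+31-47=47; pred: 38+71-19=90
Step 3: prey: 47+23-84=0; pred: 90+126-45=171
Step 4: prey: 0+0-0=0; pred: 171+0-85=86
Step 5: prey: 0+0-0=0; pred: 86+0-43=43
Step 6: prey: 0+0-0=0; pred: 43+0-21=22
Step 7: prey: 0+0-0=0; pred: 22+0-11=11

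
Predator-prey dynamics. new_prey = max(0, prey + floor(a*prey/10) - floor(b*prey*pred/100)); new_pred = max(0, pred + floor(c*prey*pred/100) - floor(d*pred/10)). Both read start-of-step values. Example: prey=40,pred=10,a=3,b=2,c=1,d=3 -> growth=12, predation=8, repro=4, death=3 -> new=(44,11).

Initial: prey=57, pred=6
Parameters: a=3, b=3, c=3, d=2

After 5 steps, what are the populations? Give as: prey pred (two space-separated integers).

Answer: 0 75

Derivation:
Step 1: prey: 57+17-10=64; pred: 6+10-1=15
Step 2: prey: 64+19-28=55; pred: 15+28-3=40
Step 3: prey: 55+16-66=5; pred: 40+66-8=98
Step 4: prey: 5+1-14=0; pred: 98+14-19=93
Step 5: prey: 0+0-0=0; pred: 93+0-18=75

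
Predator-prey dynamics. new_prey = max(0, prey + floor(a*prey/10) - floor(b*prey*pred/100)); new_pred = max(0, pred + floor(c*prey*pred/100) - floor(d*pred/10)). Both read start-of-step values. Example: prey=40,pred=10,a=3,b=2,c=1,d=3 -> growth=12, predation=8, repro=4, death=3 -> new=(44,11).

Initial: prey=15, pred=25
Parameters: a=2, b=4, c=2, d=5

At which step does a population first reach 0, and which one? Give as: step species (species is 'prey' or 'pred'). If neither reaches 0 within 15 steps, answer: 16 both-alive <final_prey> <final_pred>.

Step 1: prey: 15+3-15=3; pred: 25+7-12=20
Step 2: prey: 3+0-2=1; pred: 20+1-10=11
Step 3: prey: 1+0-0=1; pred: 11+0-5=6
Step 4: prey: 1+0-0=1; pred: 6+0-3=3
Step 5: prey: 1+0-0=1; pred: 3+0-1=2
Step 6: prey: 1+0-0=1; pred: 2+0-1=1
Step 7: prey: 1+0-0=1; pred: 1+0-0=1
Steps 8-15: state stable at prey=1, pred=1 (no change)
No extinction within 15 steps

Answer: 16 both-alive 1 1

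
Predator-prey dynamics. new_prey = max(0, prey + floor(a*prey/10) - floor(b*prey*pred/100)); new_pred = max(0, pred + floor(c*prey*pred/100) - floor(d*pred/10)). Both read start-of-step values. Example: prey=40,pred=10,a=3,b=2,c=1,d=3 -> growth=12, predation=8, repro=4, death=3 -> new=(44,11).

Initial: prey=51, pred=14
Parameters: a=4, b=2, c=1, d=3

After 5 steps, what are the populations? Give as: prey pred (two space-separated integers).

Step 1: prey: 51+20-14=57; pred: 14+7-4=17
Step 2: prey: 57+22-19=60; pred: 17+9-5=21
Step 3: prey: 60+24-25=59; pred: 21+12-6=27
Step 4: prey: 59+23-31=51; pred: 27+15-8=34
Step 5: prey: 51+20-34=37; pred: 34+17-10=41

Answer: 37 41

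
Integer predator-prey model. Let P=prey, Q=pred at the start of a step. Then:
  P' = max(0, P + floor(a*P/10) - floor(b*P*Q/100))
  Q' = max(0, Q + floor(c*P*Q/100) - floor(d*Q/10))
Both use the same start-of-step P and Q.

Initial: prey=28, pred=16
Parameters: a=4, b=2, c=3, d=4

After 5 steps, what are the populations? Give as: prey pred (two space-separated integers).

Step 1: prey: 28+11-8=31; pred: 16+13-6=23
Step 2: prey: 31+12-14=29; pred: 23+21-9=35
Step 3: prey: 29+11-20=20; pred: 35+30-14=51
Step 4: prey: 20+8-20=8; pred: 51+30-20=61
Step 5: prey: 8+3-9=2; pred: 61+14-24=51

Answer: 2 51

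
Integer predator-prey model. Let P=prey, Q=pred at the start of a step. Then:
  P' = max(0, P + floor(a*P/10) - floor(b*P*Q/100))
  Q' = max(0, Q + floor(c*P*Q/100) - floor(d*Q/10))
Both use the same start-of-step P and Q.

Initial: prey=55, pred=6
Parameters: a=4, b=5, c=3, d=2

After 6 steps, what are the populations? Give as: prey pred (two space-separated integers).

Answer: 0 40

Derivation:
Step 1: prey: 55+22-16=61; pred: 6+9-1=14
Step 2: prey: 61+24-42=43; pred: 14+25-2=37
Step 3: prey: 43+17-79=0; pred: 37+47-7=77
Step 4: prey: 0+0-0=0; pred: 77+0-15=62
Step 5: prey: 0+0-0=0; pred: 62+0-12=50
Step 6: prey: 0+0-0=0; pred: 50+0-10=40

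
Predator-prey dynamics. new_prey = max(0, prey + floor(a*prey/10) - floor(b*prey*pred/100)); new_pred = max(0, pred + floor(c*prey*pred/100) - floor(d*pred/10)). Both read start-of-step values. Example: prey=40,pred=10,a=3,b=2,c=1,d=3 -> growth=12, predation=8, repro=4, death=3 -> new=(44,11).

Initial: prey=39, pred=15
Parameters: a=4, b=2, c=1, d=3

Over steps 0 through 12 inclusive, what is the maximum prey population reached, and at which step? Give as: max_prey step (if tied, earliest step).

Answer: 49 3

Derivation:
Step 1: prey: 39+15-11=43; pred: 15+5-4=16
Step 2: prey: 43+17-13=47; pred: 16+6-4=18
Step 3: prey: 47+18-16=49; pred: 18+8-5=21
Step 4: prey: 49+19-20=48; pred: 21+10-6=25
Step 5: prey: 48+19-24=43; pred: 25+12-7=30
Step 6: prey: 43+17-25=35; pred: 30+12-9=33
Step 7: prey: 35+14-23=26; pred: 33+11-9=35
Step 8: prey: 26+10-18=18; pred: 35+9-10=34
Step 9: prey: 18+7-12=13; pred: 34+6-10=30
Step 10: prey: 13+5-7=11; pred: 30+3-9=24
Step 11: prey: 11+4-5=10; pred: 24+2-7=19
Step 12: prey: 10+4-3=11; pred: 19+1-5=15
Max prey = 49 at step 3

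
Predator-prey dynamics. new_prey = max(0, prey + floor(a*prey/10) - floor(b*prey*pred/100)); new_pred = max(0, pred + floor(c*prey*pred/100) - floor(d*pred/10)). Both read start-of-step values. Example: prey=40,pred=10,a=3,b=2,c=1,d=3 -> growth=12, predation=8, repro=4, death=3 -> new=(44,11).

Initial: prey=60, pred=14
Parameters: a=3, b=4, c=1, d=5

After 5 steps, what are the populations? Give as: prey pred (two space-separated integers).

Step 1: prey: 60+18-33=45; pred: 14+8-7=15
Step 2: prey: 45+13-27=31; pred: 15+6-7=14
Step 3: prey: 31+9-17=23; pred: 14+4-7=11
Step 4: prey: 23+6-10=19; pred: 11+2-5=8
Step 5: prey: 19+5-6=18; pred: 8+1-4=5

Answer: 18 5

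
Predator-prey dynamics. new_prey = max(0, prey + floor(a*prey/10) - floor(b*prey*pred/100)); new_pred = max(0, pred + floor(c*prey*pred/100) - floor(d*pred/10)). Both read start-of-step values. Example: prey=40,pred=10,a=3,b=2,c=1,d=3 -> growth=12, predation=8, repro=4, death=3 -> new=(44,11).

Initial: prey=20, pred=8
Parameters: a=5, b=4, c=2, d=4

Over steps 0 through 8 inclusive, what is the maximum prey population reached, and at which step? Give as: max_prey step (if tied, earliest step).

Answer: 40 5

Derivation:
Step 1: prey: 20+10-6=24; pred: 8+3-3=8
Step 2: prey: 24+12-7=29; pred: 8+3-3=8
Step 3: prey: 29+14-9=34; pred: 8+4-3=9
Step 4: prey: 34+17-12=39; pred: 9+6-3=12
Step 5: prey: 39+19-18=40; pred: 12+9-4=17
Step 6: prey: 40+20-27=33; pred: 17+13-6=24
Step 7: prey: 33+16-31=18; pred: 24+15-9=30
Step 8: prey: 18+9-21=6; pred: 30+10-12=28
Max prey = 40 at step 5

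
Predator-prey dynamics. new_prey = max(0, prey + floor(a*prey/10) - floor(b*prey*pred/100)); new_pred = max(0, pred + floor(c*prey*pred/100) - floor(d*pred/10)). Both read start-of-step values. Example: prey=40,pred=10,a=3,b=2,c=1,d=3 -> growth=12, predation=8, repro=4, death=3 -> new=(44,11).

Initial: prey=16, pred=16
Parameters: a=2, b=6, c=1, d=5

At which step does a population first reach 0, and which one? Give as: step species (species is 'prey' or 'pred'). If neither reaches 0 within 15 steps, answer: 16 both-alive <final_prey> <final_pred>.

Step 1: prey: 16+3-15=4; pred: 16+2-8=10
Step 2: prey: 4+0-2=2; pred: 10+0-5=5
Step 3: prey: 2+0-0=2; pred: 5+0-2=3
Step 4: prey: 2+0-0=2; pred: 3+0-1=2
Step 5: prey: 2+0-0=2; pred: 2+0-1=1
Step 6: prey: 2+0-0=2; pred: 1+0-0=1
Steps 7-15: state stable at prey=2, pred=1 (no change)
No extinction within 15 steps

Answer: 16 both-alive 2 1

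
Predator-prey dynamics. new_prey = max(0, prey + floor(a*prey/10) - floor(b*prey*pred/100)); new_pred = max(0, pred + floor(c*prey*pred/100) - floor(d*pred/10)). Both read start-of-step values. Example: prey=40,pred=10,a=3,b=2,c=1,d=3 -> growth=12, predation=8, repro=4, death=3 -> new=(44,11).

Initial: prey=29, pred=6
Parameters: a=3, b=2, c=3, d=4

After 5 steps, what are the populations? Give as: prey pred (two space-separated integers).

Step 1: prey: 29+8-3=34; pred: 6+5-2=9
Step 2: prey: 34+10-6=38; pred: 9+9-3=15
Step 3: prey: 38+11-11=38; pred: 15+17-6=26
Step 4: prey: 38+11-19=30; pred: 26+29-10=45
Step 5: prey: 30+9-27=12; pred: 45+40-18=67

Answer: 12 67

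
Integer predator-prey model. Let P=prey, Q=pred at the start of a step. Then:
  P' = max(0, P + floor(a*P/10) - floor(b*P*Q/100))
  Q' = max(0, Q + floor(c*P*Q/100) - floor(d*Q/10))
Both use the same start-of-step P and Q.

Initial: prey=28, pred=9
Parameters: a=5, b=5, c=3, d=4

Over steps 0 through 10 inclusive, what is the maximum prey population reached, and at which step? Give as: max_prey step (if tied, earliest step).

Step 1: prey: 28+14-12=30; pred: 9+7-3=13
Step 2: prey: 30+15-19=26; pred: 13+11-5=19
Step 3: prey: 26+13-24=15; pred: 19+14-7=26
Step 4: prey: 15+7-19=3; pred: 26+11-10=27
Step 5: prey: 3+1-4=0; pred: 27+2-10=19
Step 6: prey: 0+0-0=0; pred: 19+0-7=12
Step 7: prey: 0+0-0=0; pred: 12+0-4=8
Step 8: prey: 0+0-0=0; pred: 8+0-3=5
Step 9: prey: 0+0-0=0; pred: 5+0-2=3
Step 10: prey: 0+0-0=0; pred: 3+0-1=2
Max prey = 30 at step 1

Answer: 30 1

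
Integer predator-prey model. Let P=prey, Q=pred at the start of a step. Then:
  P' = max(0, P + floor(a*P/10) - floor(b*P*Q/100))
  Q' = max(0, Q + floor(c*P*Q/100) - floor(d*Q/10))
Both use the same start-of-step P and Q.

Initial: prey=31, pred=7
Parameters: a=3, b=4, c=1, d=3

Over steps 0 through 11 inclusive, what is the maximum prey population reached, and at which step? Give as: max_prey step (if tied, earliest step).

Answer: 33 2

Derivation:
Step 1: prey: 31+9-8=32; pred: 7+2-2=7
Step 2: prey: 32+9-8=33; pred: 7+2-2=7
Step 3: prey: 33+9-9=33; pred: 7+2-2=7
Step 4: prey: 33+9-9=33; pred: 7+2-2=7
Step 5: prey: 33+9-9=33; pred: 7+2-2=7
Step 6: prey: 33+9-9=33; pred: 7+2-2=7
Step 7: prey: 33+9-9=33; pred: 7+2-2=7
Step 8: prey: 33+9-9=33; pred: 7+2-2=7
Step 9: prey: 33+9-9=33; pred: 7+2-2=7
Step 10: prey: 33+9-9=33; pred: 7+2-2=7
Step 11: prey: 33+9-9=33; pred: 7+2-2=7
Max prey = 33 at step 2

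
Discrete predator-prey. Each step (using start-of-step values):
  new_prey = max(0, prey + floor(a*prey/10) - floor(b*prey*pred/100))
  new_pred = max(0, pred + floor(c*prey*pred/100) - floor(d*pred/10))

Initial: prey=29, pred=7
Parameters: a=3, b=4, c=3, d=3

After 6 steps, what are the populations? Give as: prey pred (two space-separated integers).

Step 1: prey: 29+8-8=29; pred: 7+6-2=11
Step 2: prey: 29+8-12=25; pred: 11+9-3=17
Step 3: prey: 25+7-17=15; pred: 17+12-5=24
Step 4: prey: 15+4-14=5; pred: 24+10-7=27
Step 5: prey: 5+1-5=1; pred: 27+4-8=23
Step 6: prey: 1+0-0=1; pred: 23+0-6=17

Answer: 1 17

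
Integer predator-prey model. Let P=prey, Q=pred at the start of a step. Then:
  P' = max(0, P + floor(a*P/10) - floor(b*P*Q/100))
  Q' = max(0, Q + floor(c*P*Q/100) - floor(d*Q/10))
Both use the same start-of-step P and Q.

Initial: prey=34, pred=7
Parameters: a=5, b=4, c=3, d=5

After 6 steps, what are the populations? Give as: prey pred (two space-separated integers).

Answer: 0 15

Derivation:
Step 1: prey: 34+17-9=42; pred: 7+7-3=11
Step 2: prey: 42+21-18=45; pred: 11+13-5=19
Step 3: prey: 45+22-34=33; pred: 19+25-9=35
Step 4: prey: 33+16-46=3; pred: 35+34-17=52
Step 5: prey: 3+1-6=0; pred: 52+4-26=30
Step 6: prey: 0+0-0=0; pred: 30+0-15=15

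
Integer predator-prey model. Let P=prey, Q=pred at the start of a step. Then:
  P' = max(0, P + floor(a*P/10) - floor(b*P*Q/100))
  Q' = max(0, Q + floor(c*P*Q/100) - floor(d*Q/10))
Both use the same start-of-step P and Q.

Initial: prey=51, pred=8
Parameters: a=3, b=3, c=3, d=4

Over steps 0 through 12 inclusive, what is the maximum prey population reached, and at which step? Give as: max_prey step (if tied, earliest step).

Step 1: prey: 51+15-12=54; pred: 8+12-3=17
Step 2: prey: 54+16-27=43; pred: 17+27-6=38
Step 3: prey: 43+12-49=6; pred: 38+49-15=72
Step 4: prey: 6+1-12=0; pred: 72+12-28=56
Step 5: prey: 0+0-0=0; pred: 56+0-22=34
Step 6: prey: 0+0-0=0; pred: 34+0-13=21
Step 7: prey: 0+0-0=0; pred: 21+0-8=13
Step 8: prey: 0+0-0=0; pred: 13+0-5=8
Step 9: prey: 0+0-0=0; pred: 8+0-3=5
Step 10: prey: 0+0-0=0; pred: 5+0-2=3
Step 11: prey: 0+0-0=0; pred: 3+0-1=2
Step 12: prey: 0+0-0=0; pred: 2+0-0=2
Max prey = 54 at step 1

Answer: 54 1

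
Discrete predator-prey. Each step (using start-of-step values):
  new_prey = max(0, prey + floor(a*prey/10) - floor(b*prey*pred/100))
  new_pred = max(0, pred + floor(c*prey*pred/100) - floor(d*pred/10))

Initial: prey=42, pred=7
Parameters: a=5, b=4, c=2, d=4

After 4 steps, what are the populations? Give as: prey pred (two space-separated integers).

Step 1: prey: 42+21-11=52; pred: 7+5-2=10
Step 2: prey: 52+26-20=58; pred: 10+10-4=16
Step 3: prey: 58+29-37=50; pred: 16+18-6=28
Step 4: prey: 50+25-56=19; pred: 28+28-11=45

Answer: 19 45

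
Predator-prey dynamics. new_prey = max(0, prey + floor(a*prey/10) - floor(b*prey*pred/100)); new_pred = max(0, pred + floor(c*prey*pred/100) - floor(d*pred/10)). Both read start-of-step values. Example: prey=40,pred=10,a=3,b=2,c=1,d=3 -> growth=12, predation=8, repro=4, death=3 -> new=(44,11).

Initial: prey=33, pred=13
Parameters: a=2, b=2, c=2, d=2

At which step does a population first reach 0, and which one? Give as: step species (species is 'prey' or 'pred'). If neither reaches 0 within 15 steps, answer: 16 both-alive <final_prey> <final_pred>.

Answer: 16 both-alive 1 7

Derivation:
Step 1: prey: 33+6-8=31; pred: 13+8-2=19
Step 2: prey: 31+6-11=26; pred: 19+11-3=27
Step 3: prey: 26+5-14=17; pred: 27+14-5=36
Step 4: prey: 17+3-12=8; pred: 36+12-7=41
Step 5: prey: 8+1-6=3; pred: 41+6-8=39
Step 6: prey: 3+0-2=1; pred: 39+2-7=34
Step 7: prey: 1+0-0=1; pred: 34+0-6=28
Step 8: prey: 1+0-0=1; pred: 28+0-5=23
Step 9: prey: 1+0-0=1; pred: 23+0-4=19
Step 10: prey: 1+0-0=1; pred: 19+0-3=16
Step 11: prey: 1+0-0=1; pred: 16+0-3=13
Step 12: prey: 1+0-0=1; pred: 13+0-2=11
Step 13: prey: 1+0-0=1; pred: 11+0-2=9
Step 14: prey: 1+0-0=1; pred: 9+0-1=8
Step 15: prey: 1+0-0=1; pred: 8+0-1=7
No extinction within 15 steps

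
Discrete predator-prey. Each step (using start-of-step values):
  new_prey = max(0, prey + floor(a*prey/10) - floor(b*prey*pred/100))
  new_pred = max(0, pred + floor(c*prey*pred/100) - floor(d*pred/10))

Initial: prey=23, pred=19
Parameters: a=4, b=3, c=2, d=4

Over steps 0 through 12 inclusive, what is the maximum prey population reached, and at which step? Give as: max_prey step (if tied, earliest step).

Answer: 30 12

Derivation:
Step 1: prey: 23+9-13=19; pred: 19+8-7=20
Step 2: prey: 19+7-11=15; pred: 20+7-8=19
Step 3: prey: 15+6-8=13; pred: 19+5-7=17
Step 4: prey: 13+5-6=12; pred: 17+4-6=15
Step 5: prey: 12+4-5=11; pred: 15+3-6=12
Step 6: prey: 11+4-3=12; pred: 12+2-4=10
Step 7: prey: 12+4-3=13; pred: 10+2-4=8
Step 8: prey: 13+5-3=15; pred: 8+2-3=7
Step 9: prey: 15+6-3=18; pred: 7+2-2=7
Step 10: prey: 18+7-3=22; pred: 7+2-2=7
Step 11: prey: 22+8-4=26; pred: 7+3-2=8
Step 12: prey: 26+10-6=30; pred: 8+4-3=9
Max prey = 30 at step 12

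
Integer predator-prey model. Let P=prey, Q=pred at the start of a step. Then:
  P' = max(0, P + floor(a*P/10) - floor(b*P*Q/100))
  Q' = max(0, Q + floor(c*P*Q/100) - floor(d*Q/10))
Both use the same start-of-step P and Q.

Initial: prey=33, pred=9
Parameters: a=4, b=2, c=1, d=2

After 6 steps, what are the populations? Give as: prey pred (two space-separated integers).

Answer: 52 40

Derivation:
Step 1: prey: 33+13-5=41; pred: 9+2-1=10
Step 2: prey: 41+16-8=49; pred: 10+4-2=12
Step 3: prey: 49+19-11=57; pred: 12+5-2=15
Step 4: prey: 57+22-17=62; pred: 15+8-3=20
Step 5: prey: 62+24-24=62; pred: 20+12-4=28
Step 6: prey: 62+24-34=52; pred: 28+17-5=40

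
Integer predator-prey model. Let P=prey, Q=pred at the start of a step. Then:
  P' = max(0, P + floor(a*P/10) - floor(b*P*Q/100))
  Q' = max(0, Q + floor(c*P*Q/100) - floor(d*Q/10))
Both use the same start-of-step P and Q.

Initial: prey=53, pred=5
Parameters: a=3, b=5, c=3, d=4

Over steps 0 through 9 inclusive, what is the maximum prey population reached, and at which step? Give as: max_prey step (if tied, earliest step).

Step 1: prey: 53+15-13=55; pred: 5+7-2=10
Step 2: prey: 55+16-27=44; pred: 10+16-4=22
Step 3: prey: 44+13-48=9; pred: 22+29-8=43
Step 4: prey: 9+2-19=0; pred: 43+11-17=37
Step 5: prey: 0+0-0=0; pred: 37+0-14=23
Step 6: prey: 0+0-0=0; pred: 23+0-9=14
Step 7: prey: 0+0-0=0; pred: 14+0-5=9
Step 8: prey: 0+0-0=0; pred: 9+0-3=6
Step 9: prey: 0+0-0=0; pred: 6+0-2=4
Max prey = 55 at step 1

Answer: 55 1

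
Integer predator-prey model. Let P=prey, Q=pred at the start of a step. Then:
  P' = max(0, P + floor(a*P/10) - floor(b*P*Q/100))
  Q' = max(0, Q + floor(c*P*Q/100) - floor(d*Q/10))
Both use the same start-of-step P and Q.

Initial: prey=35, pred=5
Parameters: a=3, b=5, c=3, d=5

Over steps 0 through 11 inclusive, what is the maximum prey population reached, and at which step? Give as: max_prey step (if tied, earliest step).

Step 1: prey: 35+10-8=37; pred: 5+5-2=8
Step 2: prey: 37+11-14=34; pred: 8+8-4=12
Step 3: prey: 34+10-20=24; pred: 12+12-6=18
Step 4: prey: 24+7-21=10; pred: 18+12-9=21
Step 5: prey: 10+3-10=3; pred: 21+6-10=17
Step 6: prey: 3+0-2=1; pred: 17+1-8=10
Step 7: prey: 1+0-0=1; pred: 10+0-5=5
Step 8: prey: 1+0-0=1; pred: 5+0-2=3
Step 9: prey: 1+0-0=1; pred: 3+0-1=2
Step 10: prey: 1+0-0=1; pred: 2+0-1=1
Step 11: prey: 1+0-0=1; pred: 1+0-0=1
Max prey = 37 at step 1

Answer: 37 1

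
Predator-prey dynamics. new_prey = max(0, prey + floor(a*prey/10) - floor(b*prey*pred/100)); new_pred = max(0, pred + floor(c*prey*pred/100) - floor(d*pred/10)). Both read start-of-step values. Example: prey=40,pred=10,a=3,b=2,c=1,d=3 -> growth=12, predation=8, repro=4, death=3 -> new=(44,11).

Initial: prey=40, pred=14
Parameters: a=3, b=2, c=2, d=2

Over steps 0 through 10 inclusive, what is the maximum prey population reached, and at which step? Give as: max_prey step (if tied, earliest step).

Step 1: prey: 40+12-11=41; pred: 14+11-2=23
Step 2: prey: 41+12-18=35; pred: 23+18-4=37
Step 3: prey: 35+10-25=20; pred: 37+25-7=55
Step 4: prey: 20+6-22=4; pred: 55+22-11=66
Step 5: prey: 4+1-5=0; pred: 66+5-13=58
Step 6: prey: 0+0-0=0; pred: 58+0-11=47
Step 7: prey: 0+0-0=0; pred: 47+0-9=38
Step 8: prey: 0+0-0=0; pred: 38+0-7=31
Step 9: prey: 0+0-0=0; pred: 31+0-6=25
Step 10: prey: 0+0-0=0; pred: 25+0-5=20
Max prey = 41 at step 1

Answer: 41 1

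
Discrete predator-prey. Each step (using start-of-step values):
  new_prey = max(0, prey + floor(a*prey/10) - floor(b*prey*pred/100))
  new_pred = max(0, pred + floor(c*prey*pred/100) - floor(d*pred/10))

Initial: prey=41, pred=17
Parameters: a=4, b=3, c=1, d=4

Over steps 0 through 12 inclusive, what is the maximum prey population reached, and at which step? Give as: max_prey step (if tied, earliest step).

Answer: 55 12

Derivation:
Step 1: prey: 41+16-20=37; pred: 17+6-6=17
Step 2: prey: 37+14-18=33; pred: 17+6-6=17
Step 3: prey: 33+13-16=30; pred: 17+5-6=16
Step 4: prey: 30+12-14=28; pred: 16+4-6=14
Step 5: prey: 28+11-11=28; pred: 14+3-5=12
Step 6: prey: 28+11-10=29; pred: 12+3-4=11
Step 7: prey: 29+11-9=31; pred: 11+3-4=10
Step 8: prey: 31+12-9=34; pred: 10+3-4=9
Step 9: prey: 34+13-9=38; pred: 9+3-3=9
Step 10: prey: 38+15-10=43; pred: 9+3-3=9
Step 11: prey: 43+17-11=49; pred: 9+3-3=9
Step 12: prey: 49+19-13=55; pred: 9+4-3=10
Max prey = 55 at step 12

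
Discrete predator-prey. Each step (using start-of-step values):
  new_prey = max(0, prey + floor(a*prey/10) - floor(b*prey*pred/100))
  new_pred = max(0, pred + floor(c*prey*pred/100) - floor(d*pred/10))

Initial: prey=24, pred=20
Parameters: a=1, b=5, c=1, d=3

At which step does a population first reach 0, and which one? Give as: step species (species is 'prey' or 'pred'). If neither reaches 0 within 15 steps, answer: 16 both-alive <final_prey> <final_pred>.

Answer: 16 both-alive 1 3

Derivation:
Step 1: prey: 24+2-24=2; pred: 20+4-6=18
Step 2: prey: 2+0-1=1; pred: 18+0-5=13
Step 3: prey: 1+0-0=1; pred: 13+0-3=10
Step 4: prey: 1+0-0=1; pred: 10+0-3=7
Step 5: prey: 1+0-0=1; pred: 7+0-2=5
Step 6: prey: 1+0-0=1; pred: 5+0-1=4
Step 7: prey: 1+0-0=1; pred: 4+0-1=3
Step 8: prey: 1+0-0=1; pred: 3+0-0=3
Steps 9-15: state stable at prey=1, pred=3 (no change)
No extinction within 15 steps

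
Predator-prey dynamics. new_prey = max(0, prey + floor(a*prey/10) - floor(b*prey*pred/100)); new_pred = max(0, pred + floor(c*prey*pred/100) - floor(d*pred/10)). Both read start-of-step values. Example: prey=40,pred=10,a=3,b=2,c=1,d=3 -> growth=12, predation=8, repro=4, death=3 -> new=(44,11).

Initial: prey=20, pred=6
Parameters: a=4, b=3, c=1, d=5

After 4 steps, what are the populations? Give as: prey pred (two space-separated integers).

Answer: 56 1

Derivation:
Step 1: prey: 20+8-3=25; pred: 6+1-3=4
Step 2: prey: 25+10-3=32; pred: 4+1-2=3
Step 3: prey: 32+12-2=42; pred: 3+0-1=2
Step 4: prey: 42+16-2=56; pred: 2+0-1=1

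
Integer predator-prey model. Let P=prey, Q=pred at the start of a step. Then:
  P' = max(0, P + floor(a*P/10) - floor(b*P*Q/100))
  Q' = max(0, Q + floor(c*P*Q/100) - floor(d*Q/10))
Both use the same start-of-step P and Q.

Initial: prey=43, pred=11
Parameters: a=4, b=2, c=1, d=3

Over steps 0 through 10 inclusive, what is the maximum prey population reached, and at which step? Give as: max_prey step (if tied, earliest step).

Answer: 67 4

Derivation:
Step 1: prey: 43+17-9=51; pred: 11+4-3=12
Step 2: prey: 51+20-12=59; pred: 12+6-3=15
Step 3: prey: 59+23-17=65; pred: 15+8-4=19
Step 4: prey: 65+26-24=67; pred: 19+12-5=26
Step 5: prey: 67+26-34=59; pred: 26+17-7=36
Step 6: prey: 59+23-42=40; pred: 36+21-10=47
Step 7: prey: 40+16-37=19; pred: 47+18-14=51
Step 8: prey: 19+7-19=7; pred: 51+9-15=45
Step 9: prey: 7+2-6=3; pred: 45+3-13=35
Step 10: prey: 3+1-2=2; pred: 35+1-10=26
Max prey = 67 at step 4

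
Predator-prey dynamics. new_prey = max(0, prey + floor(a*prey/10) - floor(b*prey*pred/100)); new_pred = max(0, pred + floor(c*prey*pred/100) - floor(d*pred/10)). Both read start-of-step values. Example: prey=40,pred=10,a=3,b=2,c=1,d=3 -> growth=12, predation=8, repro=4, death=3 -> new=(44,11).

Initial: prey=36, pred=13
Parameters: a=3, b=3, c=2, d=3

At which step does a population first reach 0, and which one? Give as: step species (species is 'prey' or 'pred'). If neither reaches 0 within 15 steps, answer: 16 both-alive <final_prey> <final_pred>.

Step 1: prey: 36+10-14=32; pred: 13+9-3=19
Step 2: prey: 32+9-18=23; pred: 19+12-5=26
Step 3: prey: 23+6-17=12; pred: 26+11-7=30
Step 4: prey: 12+3-10=5; pred: 30+7-9=28
Step 5: prey: 5+1-4=2; pred: 28+2-8=22
Step 6: prey: 2+0-1=1; pred: 22+0-6=16
Step 7: prey: 1+0-0=1; pred: 16+0-4=12
Step 8: prey: 1+0-0=1; pred: 12+0-3=9
Step 9: prey: 1+0-0=1; pred: 9+0-2=7
Step 10: prey: 1+0-0=1; pred: 7+0-2=5
Step 11: prey: 1+0-0=1; pred: 5+0-1=4
Step 12: prey: 1+0-0=1; pred: 4+0-1=3
Step 13: prey: 1+0-0=1; pred: 3+0-0=3
Steps 14-15: state stable at prey=1, pred=3 (no change)
No extinction within 15 steps

Answer: 16 both-alive 1 3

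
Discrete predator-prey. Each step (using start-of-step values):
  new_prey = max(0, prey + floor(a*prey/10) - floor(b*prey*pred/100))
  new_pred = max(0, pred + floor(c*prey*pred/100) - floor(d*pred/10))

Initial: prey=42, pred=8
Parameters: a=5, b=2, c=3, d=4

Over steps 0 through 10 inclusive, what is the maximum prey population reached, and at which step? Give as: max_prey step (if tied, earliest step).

Step 1: prey: 42+21-6=57; pred: 8+10-3=15
Step 2: prey: 57+28-17=68; pred: 15+25-6=34
Step 3: prey: 68+34-46=56; pred: 34+69-13=90
Step 4: prey: 56+28-100=0; pred: 90+151-36=205
Step 5: prey: 0+0-0=0; pred: 205+0-82=123
Step 6: prey: 0+0-0=0; pred: 123+0-49=74
Step 7: prey: 0+0-0=0; pred: 74+0-29=45
Step 8: prey: 0+0-0=0; pred: 45+0-18=27
Step 9: prey: 0+0-0=0; pred: 27+0-10=17
Step 10: prey: 0+0-0=0; pred: 17+0-6=11
Max prey = 68 at step 2

Answer: 68 2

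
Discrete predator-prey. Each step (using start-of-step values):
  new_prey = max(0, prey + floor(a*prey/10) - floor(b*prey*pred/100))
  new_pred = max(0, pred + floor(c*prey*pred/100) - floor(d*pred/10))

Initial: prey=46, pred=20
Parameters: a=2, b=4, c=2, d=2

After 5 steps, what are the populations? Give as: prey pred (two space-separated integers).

Answer: 0 21

Derivation:
Step 1: prey: 46+9-36=19; pred: 20+18-4=34
Step 2: prey: 19+3-25=0; pred: 34+12-6=40
Step 3: prey: 0+0-0=0; pred: 40+0-8=32
Step 4: prey: 0+0-0=0; pred: 32+0-6=26
Step 5: prey: 0+0-0=0; pred: 26+0-5=21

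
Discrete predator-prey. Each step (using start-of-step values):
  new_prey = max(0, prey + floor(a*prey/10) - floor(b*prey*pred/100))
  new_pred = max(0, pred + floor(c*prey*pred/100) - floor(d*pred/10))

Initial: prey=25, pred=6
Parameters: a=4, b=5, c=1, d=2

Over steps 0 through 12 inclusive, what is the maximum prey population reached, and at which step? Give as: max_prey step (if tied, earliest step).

Answer: 39 5

Derivation:
Step 1: prey: 25+10-7=28; pred: 6+1-1=6
Step 2: prey: 28+11-8=31; pred: 6+1-1=6
Step 3: prey: 31+12-9=34; pred: 6+1-1=6
Step 4: prey: 34+13-10=37; pred: 6+2-1=7
Step 5: prey: 37+14-12=39; pred: 7+2-1=8
Step 6: prey: 39+15-15=39; pred: 8+3-1=10
Step 7: prey: 39+15-19=35; pred: 10+3-2=11
Step 8: prey: 35+14-19=30; pred: 11+3-2=12
Step 9: prey: 30+12-18=24; pred: 12+3-2=13
Step 10: prey: 24+9-15=18; pred: 13+3-2=14
Step 11: prey: 18+7-12=13; pred: 14+2-2=14
Step 12: prey: 13+5-9=9; pred: 14+1-2=13
Max prey = 39 at step 5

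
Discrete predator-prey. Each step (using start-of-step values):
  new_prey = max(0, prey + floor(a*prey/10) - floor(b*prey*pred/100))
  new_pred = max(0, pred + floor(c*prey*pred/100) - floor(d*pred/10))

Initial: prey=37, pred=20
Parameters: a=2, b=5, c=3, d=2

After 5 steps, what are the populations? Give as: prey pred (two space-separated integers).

Step 1: prey: 37+7-37=7; pred: 20+22-4=38
Step 2: prey: 7+1-13=0; pred: 38+7-7=38
Step 3: prey: 0+0-0=0; pred: 38+0-7=31
Step 4: prey: 0+0-0=0; pred: 31+0-6=25
Step 5: prey: 0+0-0=0; pred: 25+0-5=20

Answer: 0 20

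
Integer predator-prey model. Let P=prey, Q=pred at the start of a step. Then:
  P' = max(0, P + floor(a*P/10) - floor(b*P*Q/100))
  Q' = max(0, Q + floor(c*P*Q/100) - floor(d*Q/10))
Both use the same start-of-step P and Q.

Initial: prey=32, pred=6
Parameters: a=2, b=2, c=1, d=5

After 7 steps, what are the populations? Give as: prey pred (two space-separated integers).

Answer: 78 4

Derivation:
Step 1: prey: 32+6-3=35; pred: 6+1-3=4
Step 2: prey: 35+7-2=40; pred: 4+1-2=3
Step 3: prey: 40+8-2=46; pred: 3+1-1=3
Step 4: prey: 46+9-2=53; pred: 3+1-1=3
Step 5: prey: 53+10-3=60; pred: 3+1-1=3
Step 6: prey: 60+12-3=69; pred: 3+1-1=3
Step 7: prey: 69+13-4=78; pred: 3+2-1=4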